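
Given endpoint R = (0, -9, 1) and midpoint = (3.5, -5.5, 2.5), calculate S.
S = (2×3.5 - 0, 2×(-5.5) - (-9), 2×2.5 - 1) = (7, -2, 4)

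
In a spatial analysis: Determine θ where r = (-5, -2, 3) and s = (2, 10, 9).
r·s = -3, |r|² = 38, |s|² = 185
cos θ = -3/√7030 ≈ -0.03578
θ ≈ 92.05°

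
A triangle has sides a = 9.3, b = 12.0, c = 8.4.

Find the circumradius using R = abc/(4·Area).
s = (a+b+c)/2 = 14.85
Area = √(s(s-a)(s-b)(s-c)) = √(14.85·5.55·2.85·6.45) = 38.9235
R = abc/(4·Area) = (9.3·12.0·8.4)/(4·38.9235) = 937.44/155.694 = 6.021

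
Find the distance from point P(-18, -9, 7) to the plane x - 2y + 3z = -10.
d = |1(-18) + (-2)(-9) + 3(7) - (-10)| / √(1² + (-2)² + 3²) = 31/√14 = 8.285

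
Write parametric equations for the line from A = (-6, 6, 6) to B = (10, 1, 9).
Direction vector d = B - A = (16, -5, 3)
x = -6 + 16t, y = 6 - 5t, z = 6 + 3t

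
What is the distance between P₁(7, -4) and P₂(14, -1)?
Using the distance formula: d = sqrt((x₂-x₁)² + (y₂-y₁)²)
dx = 14 - 7 = 7
dy = (-1) - (-4) = 3
d = sqrt(7² + 3²) = sqrt(49 + 9) = sqrt(58) = 7.62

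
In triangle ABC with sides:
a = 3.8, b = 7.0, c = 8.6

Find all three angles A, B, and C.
By the law of cosines:
cos(A) = (b² + c² - a²)/(2bc) = 0.901329  →  A = 25.67°
cos(B) = (a² + c² - b²)/(2ac) = 0.602815  →  B = 52.93°
cos(C) = (a² + b² - c²)/(2ab) = -0.197744  →  C = 101.4°
Check: A + B + C = 180.0° ✓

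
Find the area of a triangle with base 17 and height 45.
Area = (1/2) * base * height
Area = (1/2) * 17 * 45
Area = 382.50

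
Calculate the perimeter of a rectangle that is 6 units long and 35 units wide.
Perimeter = 2 * (length + width)
Perimeter = 2 * (6 + 35)
Perimeter = 2 * 41
Perimeter = 82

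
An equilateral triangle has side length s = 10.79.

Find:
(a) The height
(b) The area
(a) Height h = s·√3/2 = 10.79·√3/2 = 9.344
(b) Area = (√3/4)·s² = (√3/4)·10.79² = (√3/4)·116.424 = 50.41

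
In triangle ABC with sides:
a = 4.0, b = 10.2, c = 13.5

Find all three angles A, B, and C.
By the law of cosines:
cos(A) = (b² + c² - a²)/(2bc) = 0.981445  →  A = 11.05°
cos(B) = (a² + c² - b²)/(2ac) = 0.872315  →  B = 29.27°
cos(C) = (a² + b² - c²)/(2ab) = -0.762377  →  C = 139.7°
Check: A + B + C = 180.0° ✓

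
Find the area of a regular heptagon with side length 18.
For a regular 7-gon with side length s = 18:
Apothem a = s / (2*tan(pi/7)) = 18 / (2*tan(pi/7)) ≈ 18.6887
Perimeter P = 7 * 18 = 126
Area = (1/2) * P * a = (1/2) * 126 * 18.6887 = 1177.39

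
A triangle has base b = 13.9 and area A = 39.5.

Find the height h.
A = ½bh  →  h = 2A/b
h = 2·39.5/13.9 = 5.683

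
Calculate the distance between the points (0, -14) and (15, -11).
Using the distance formula: d = sqrt((x₂-x₁)² + (y₂-y₁)²)
dx = 15 - 0 = 15
dy = (-11) - (-14) = 3
d = sqrt(15² + 3²) = sqrt(225 + 9) = sqrt(234) = 15.30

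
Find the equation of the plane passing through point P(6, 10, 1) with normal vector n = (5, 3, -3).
d = n·P = (5)(6) + (3)(10) + (-3)(1) = 57
Plane: 5x + 3y - 3z = 57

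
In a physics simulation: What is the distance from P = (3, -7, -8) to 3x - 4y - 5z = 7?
d = |3(3) + (-4)(-7) + (-5)(-8) - (7)| / √(3² + (-4)² + (-5)²) = 70/√50 = 9.899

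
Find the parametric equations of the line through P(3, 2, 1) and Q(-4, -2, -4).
Direction vector d = Q - P = (-7, -4, -5)
x = 3 - 7t, y = 2 - 4t, z = 1 - 5t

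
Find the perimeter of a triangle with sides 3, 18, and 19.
Perimeter = sum of all sides
Perimeter = 3 + 18 + 19
Perimeter = 40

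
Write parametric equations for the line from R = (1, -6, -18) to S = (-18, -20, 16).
Direction vector d = S - R = (-19, -14, 34)
x = 1 - 19t, y = -6 - 14t, z = -18 + 34t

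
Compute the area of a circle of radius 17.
Area = pi * r²
Area = pi * 17²
Area = pi * 289
Area = 907.92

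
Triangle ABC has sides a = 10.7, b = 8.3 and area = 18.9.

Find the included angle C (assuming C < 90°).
Area = ½ab·sin(C)  →  sin(C) = 2·Area/(ab)
sin(C) = 2·18.9/(10.7·8.3) = 0.425628
C = arcsin(0.425628) = 25.19°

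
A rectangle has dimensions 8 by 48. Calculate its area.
Area = length * width
Area = 8 * 48
Area = 384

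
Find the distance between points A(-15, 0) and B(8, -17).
Using the distance formula: d = sqrt((x₂-x₁)² + (y₂-y₁)²)
dx = 8 - (-15) = 23
dy = (-17) - 0 = -17
d = sqrt(23² + (-17)²) = sqrt(529 + 289) = sqrt(818) = 28.60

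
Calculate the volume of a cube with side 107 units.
Volume = s³
Volume = 107³
Volume = 1225043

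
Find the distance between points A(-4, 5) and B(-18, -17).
Using the distance formula: d = sqrt((x₂-x₁)² + (y₂-y₁)²)
dx = (-18) - (-4) = -14
dy = (-17) - 5 = -22
d = sqrt((-14)² + (-22)²) = sqrt(196 + 484) = sqrt(680) = 26.08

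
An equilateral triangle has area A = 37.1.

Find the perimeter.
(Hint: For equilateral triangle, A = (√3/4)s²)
A = (√3/4)s²  →  s² = 4A/√3 = 4·37.1/√3 = 85.6788
s = 9.25628
Perimeter = 3s = 27.77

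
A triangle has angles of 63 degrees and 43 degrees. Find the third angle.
Sum of angles in a triangle = 180 degrees
Third angle = 180 - 63 - 43
Third angle = 74 degrees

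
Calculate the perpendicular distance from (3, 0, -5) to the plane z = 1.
d = |0(3) + 0(0) + 1(-5) - (1)| / √(0² + 0² + 1²) = 6/√1 = 6.0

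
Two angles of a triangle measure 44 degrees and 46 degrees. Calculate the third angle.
Sum of angles in a triangle = 180 degrees
Third angle = 180 - 44 - 46
Third angle = 90 degrees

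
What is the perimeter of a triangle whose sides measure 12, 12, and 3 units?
Perimeter = sum of all sides
Perimeter = 12 + 12 + 3
Perimeter = 27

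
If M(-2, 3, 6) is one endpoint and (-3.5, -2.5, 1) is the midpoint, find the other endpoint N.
N = (2×(-3.5) - (-2), 2×(-2.5) - 3, 2×1 - 6) = (-5, -8, -4)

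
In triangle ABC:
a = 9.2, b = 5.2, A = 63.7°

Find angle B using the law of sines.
sin(B)/b = sin(A)/a
sin(B) = b·sin(A)/a = 5.2·sin(63.7°)/9.2 = 0.506710
B = arcsin(0.506710) = 30.44°  (b ≤ a, so B ≤ A and the acute solution is unique)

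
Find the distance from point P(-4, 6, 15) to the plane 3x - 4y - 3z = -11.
d = |3(-4) + (-4)(6) + (-3)(15) - (-11)| / √(3² + (-4)² + (-3)²) = 70/√34 = 12.0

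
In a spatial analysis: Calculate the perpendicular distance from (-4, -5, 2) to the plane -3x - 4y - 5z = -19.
d = |(-3)(-4) + (-4)(-5) + (-5)(2) - (-19)| / √((-3)² + (-4)² + (-5)²) = 41/√50 = 5.798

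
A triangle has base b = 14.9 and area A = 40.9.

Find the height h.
A = ½bh  →  h = 2A/b
h = 2·40.9/14.9 = 5.49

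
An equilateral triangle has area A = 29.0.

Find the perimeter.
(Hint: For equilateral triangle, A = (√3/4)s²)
A = (√3/4)s²  →  s² = 4A/√3 = 4·29.0/√3 = 66.9726
s = 8.18368
Perimeter = 3s = 24.55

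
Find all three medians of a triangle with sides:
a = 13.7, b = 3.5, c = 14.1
Using m_x = ½√(2y² + 2z² - x²):
m_a = ½√(2·3.5² + 2·14.1² - 13.7²) = ½√234.43 = 7.656
m_b = ½√(2·13.7² + 2·14.1² - 3.5²) = ½√760.75 = 13.79
m_c = ½√(2·13.7² + 2·3.5² - 14.1²) = ½√201.07 = 7.09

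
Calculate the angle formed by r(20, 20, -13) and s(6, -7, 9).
r·s = -137, |r|² = 969, |s|² = 166
cos θ = -137/√160854 ≈ -0.3416
θ ≈ 110.0°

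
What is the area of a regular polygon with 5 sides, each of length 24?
For a regular 5-gon with side length s = 24:
Apothem a = s / (2*tan(pi/5)) = 24 / (2*tan(pi/5)) ≈ 16.51658
Perimeter P = 5 * 24 = 120
Area = (1/2) * P * a = (1/2) * 120 * 16.51658 = 990.99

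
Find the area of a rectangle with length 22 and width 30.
Area = length * width
Area = 22 * 30
Area = 660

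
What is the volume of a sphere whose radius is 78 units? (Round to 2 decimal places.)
Volume = (4/3) * pi * r³
Volume = (4/3) * pi * 78³
Volume = (4/3) * pi * 474552
Volume = 1987798.77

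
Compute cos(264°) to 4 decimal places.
cos(264 degrees) = -0.1045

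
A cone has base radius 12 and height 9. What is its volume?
Volume = (1/3) * pi * r² * h
Volume = (1/3) * pi * 12² * 9
Volume = (1/3) * pi * 144 * 9
Volume = (1/3) * pi * 1296
Volume = 1357.17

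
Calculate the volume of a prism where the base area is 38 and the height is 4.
Volume = base area * height
Volume = 38 * 4
Volume = 152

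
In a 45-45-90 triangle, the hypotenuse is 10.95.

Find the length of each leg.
In a 45-45-90 triangle, hypotenuse = leg·√2  →  leg = hypotenuse/√2
leg = 10.95/√2 = 7.743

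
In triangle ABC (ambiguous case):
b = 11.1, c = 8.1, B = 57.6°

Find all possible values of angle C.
sin(C)/c = sin(B)/b  →  sin(C) = c·sin(B)/b = 8.1·sin(57.6°)/11.1 = 0.616131
C₁ = arcsin(0.616131) = 38.03°,  C₂ = 180° - C₁ = 141.97°
Check C₂: A = 180° - 57.6° - 141.97° = -19.57° ≤ 0, rejected
C = 38.03° (one solution)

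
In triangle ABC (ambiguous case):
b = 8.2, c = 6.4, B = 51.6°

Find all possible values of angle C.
sin(C)/c = sin(B)/b  →  sin(C) = c·sin(B)/b = 6.4·sin(51.6°)/8.2 = 0.611663
C₁ = arcsin(0.611663) = 37.71°,  C₂ = 180° - C₁ = 142.29°
Check C₂: A = 180° - 51.6° - 142.29° = -13.89° ≤ 0, rejected
C = 37.71° (one solution)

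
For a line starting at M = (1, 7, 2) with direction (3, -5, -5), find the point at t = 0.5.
P(0.5) = (1 + 3(0.5), 7 + (-5)(0.5), 2 + (-5)(0.5)) = (2.5, 4.5, -0.5)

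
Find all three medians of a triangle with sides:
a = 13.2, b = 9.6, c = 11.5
Using m_x = ½√(2y² + 2z² - x²):
m_a = ½√(2·9.6² + 2·11.5² - 13.2²) = ½√274.58 = 8.285
m_b = ½√(2·13.2² + 2·11.5² - 9.6²) = ½√520.82 = 11.41
m_c = ½√(2·13.2² + 2·9.6² - 11.5²) = ½√400.55 = 10.01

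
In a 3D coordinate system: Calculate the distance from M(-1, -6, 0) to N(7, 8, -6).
d = √[(8)² + (14)² + (-6)²] = √296 = 17.2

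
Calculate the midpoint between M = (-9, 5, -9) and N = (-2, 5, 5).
Midpoint = ((-9-2)/2, (5+5)/2, (-9+5)/2) = (-5.5, 5, -2)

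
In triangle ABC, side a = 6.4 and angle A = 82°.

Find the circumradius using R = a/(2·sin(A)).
R = a/(2·sin(A)) = 6.4/(2·sin(82°))
R = 6.4/(2·0.990268) = 6.4/1.980536 = 3.231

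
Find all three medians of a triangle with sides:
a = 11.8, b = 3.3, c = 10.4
Using m_x = ½√(2y² + 2z² - x²):
m_a = ½√(2·3.3² + 2·10.4² - 11.8²) = ½√98.86 = 4.971
m_b = ½√(2·11.8² + 2·10.4² - 3.3²) = ½√483.91 = 11
m_c = ½√(2·11.8² + 2·3.3² - 10.4²) = ½√192.1 = 6.93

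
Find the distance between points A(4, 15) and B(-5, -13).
Using the distance formula: d = sqrt((x₂-x₁)² + (y₂-y₁)²)
dx = (-5) - 4 = -9
dy = (-13) - 15 = -28
d = sqrt((-9)² + (-28)²) = sqrt(81 + 784) = sqrt(865) = 29.41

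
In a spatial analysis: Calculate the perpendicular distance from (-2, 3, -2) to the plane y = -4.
d = |0(-2) + 1(3) + 0(-2) - (-4)| / √(0² + 1² + 0²) = 7/√1 = 7.0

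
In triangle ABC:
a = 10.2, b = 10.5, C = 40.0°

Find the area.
Using A = ½ab·sin(C):
A = ½·10.2·10.5·sin(40.0°) = ½·107.1·0.642788 = 34.42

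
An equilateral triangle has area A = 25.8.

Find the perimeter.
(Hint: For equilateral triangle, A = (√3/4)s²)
A = (√3/4)s²  →  s² = 4A/√3 = 4·25.8/√3 = 59.5825
s = 7.71897
Perimeter = 3s = 23.16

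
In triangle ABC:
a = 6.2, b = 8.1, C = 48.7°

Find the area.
Using A = ½ab·sin(C):
A = ½·6.2·8.1·sin(48.7°) = ½·50.22·0.751264 = 18.86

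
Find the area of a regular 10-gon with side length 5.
For a regular 10-gon with side length s = 5:
Apothem a = s / (2*tan(pi/10)) = 5 / (2*tan(pi/10)) ≈ 7.6942
Perimeter P = 10 * 5 = 50
Area = (1/2) * P * a = (1/2) * 50 * 7.6942 = 192.36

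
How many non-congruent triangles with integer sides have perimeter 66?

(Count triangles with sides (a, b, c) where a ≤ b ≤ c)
With a ≤ b ≤ c and a + b + c = 66, the triangle inequality a + b > c gives c < 66/2, so c ≤ 32.
Iterate a from 1 to ⌊p/3⌋ = 22; for each a, b ranges from a to ⌊(p−a)/2⌋ with c = p − a − b, keeping only c ≥ b.
Triples: (2, 32, 32), (3, 31, 32), (4, 30, 32), …
Count = 91 triangles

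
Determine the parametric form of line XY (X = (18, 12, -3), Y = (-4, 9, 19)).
Direction vector d = Y - X = (-22, -3, 22)
x = 18 - 22t, y = 12 - 3t, z = -3 + 22t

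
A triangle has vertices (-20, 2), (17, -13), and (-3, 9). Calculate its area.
Using the coordinate formula: Area = (1/2)|x₁(y₂-y₃) + x₂(y₃-y₁) + x₃(y₁-y₂)|
Area = (1/2)|(-20)((-13)-9) + 17(9-2) + (-3)(2-(-13))|
Area = (1/2)|(-20)*(-22) + 17*7 + (-3)*15|
Area = (1/2)|440 + 119 + (-45)|
Area = (1/2)*514 = 257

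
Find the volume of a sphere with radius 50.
Volume = (4/3) * pi * r³
Volume = (4/3) * pi * 50³
Volume = (4/3) * pi * 125000
Volume = 523598.78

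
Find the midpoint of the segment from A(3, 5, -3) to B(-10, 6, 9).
Midpoint = ((3-10)/2, (5+6)/2, (-3+9)/2) = (-3.5, 5.5, 3)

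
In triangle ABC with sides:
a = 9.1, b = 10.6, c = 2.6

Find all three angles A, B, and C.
By the law of cosines:
cos(A) = (b² + c² - a²)/(2bc) = 0.658745  →  A = 48.8°
cos(B) = (a² + c² - b²)/(2ac) = -0.481615  →  B = 118.8°
cos(C) = (a² + b² - c²)/(2ab) = 0.976622  →  C = 12.41°
Check: A + B + C = 180.0° ✓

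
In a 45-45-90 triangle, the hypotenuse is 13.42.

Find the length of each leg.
In a 45-45-90 triangle, hypotenuse = leg·√2  →  leg = hypotenuse/√2
leg = 13.42/√2 = 9.489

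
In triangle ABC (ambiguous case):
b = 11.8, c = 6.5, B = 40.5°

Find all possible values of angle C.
sin(C)/c = sin(B)/b  →  sin(C) = c·sin(B)/b = 6.5·sin(40.5°)/11.8 = 0.357747
C₁ = arcsin(0.357747) = 20.96°,  C₂ = 180° - C₁ = 159.04°
Check C₂: A = 180° - 40.5° - 159.04° = -19.54° ≤ 0, rejected
C = 20.96° (one solution)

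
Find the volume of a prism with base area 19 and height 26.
Volume = base area * height
Volume = 19 * 26
Volume = 494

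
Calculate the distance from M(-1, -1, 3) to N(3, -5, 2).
d = √[(4)² + (-4)² + (-1)²] = √33 = 5.745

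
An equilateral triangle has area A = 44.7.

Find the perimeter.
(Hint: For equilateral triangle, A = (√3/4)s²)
A = (√3/4)s²  →  s² = 4A/√3 = 4·44.7/√3 = 103.23
s = 10.1602
Perimeter = 3s = 30.48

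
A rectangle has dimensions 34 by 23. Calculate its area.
Area = length * width
Area = 34 * 23
Area = 782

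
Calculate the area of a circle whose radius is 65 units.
Area = pi * r²
Area = pi * 65²
Area = pi * 4225
Area = 13273.23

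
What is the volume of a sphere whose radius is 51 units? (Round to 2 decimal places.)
Volume = (4/3) * pi * r³
Volume = (4/3) * pi * 51³
Volume = (4/3) * pi * 132651
Volume = 555647.21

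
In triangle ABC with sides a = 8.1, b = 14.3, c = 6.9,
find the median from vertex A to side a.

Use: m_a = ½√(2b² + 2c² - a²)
m_a = ½√(2·14.3² + 2·6.9² - 8.1²)
m_a = ½√(408.98 + 95.22 - 65.61) = ½√438.59 = 10.47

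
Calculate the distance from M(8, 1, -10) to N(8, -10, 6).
d = √[(0)² + (-11)² + (16)²] = √377 = 19.42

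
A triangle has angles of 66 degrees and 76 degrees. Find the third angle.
Sum of angles in a triangle = 180 degrees
Third angle = 180 - 66 - 76
Third angle = 38 degrees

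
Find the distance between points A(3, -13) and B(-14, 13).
Using the distance formula: d = sqrt((x₂-x₁)² + (y₂-y₁)²)
dx = (-14) - 3 = -17
dy = 13 - (-13) = 26
d = sqrt((-17)² + 26²) = sqrt(289 + 676) = sqrt(965) = 31.06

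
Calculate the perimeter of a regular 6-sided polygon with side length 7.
Perimeter = number of sides * side length
Perimeter = 6 * 7
Perimeter = 42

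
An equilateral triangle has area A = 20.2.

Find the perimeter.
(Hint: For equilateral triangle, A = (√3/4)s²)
A = (√3/4)s²  →  s² = 4A/√3 = 4·20.2/√3 = 46.6499
s = 6.83007
Perimeter = 3s = 20.49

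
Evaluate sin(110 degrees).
sin(110 degrees) = 0.9397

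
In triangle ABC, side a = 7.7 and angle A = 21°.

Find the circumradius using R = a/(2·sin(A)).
R = a/(2·sin(A)) = 7.7/(2·sin(21°))
R = 7.7/(2·0.358368) = 7.7/0.716736 = 10.74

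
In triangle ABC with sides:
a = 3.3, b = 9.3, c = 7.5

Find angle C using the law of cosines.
cos(C) = (a² + b² - c²)/(2ab)
cos(C) = (3.3² + 9.3² - 7.5²)/(2·3.3·9.3) = 41.13/61.38 = 0.670088
C = arccos(0.670088) = 47.93°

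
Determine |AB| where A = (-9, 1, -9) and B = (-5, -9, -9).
d = √[(4)² + (-10)² + (0)²] = √116 = 10.77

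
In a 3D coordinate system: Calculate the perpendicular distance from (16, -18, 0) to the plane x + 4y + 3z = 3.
d = |1(16) + 4(-18) + 3(0) - (3)| / √(1² + 4² + 3²) = 59/√26 = 11.57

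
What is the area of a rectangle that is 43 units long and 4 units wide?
Area = length * width
Area = 43 * 4
Area = 172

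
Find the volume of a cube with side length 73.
Volume = s³
Volume = 73³
Volume = 389017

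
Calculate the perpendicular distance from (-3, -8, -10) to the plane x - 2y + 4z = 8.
d = |1(-3) + (-2)(-8) + 4(-10) - (8)| / √(1² + (-2)² + 4²) = 35/√21 = 7.638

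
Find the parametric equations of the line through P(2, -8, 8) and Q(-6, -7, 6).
Direction vector d = Q - P = (-8, 1, -2)
x = 2 - 8t, y = -8 + t, z = 8 - 2t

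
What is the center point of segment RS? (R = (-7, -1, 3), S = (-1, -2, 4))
Midpoint = ((-7-1)/2, (-1-2)/2, (3+4)/2) = (-4, -1.5, 3.5)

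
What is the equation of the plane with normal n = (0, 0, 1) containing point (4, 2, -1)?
d = n·P = (0)(4) + (0)(2) + (1)(-1) = -1
Plane: z = -1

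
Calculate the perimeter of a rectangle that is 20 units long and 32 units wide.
Perimeter = 2 * (length + width)
Perimeter = 2 * (20 + 32)
Perimeter = 2 * 52
Perimeter = 104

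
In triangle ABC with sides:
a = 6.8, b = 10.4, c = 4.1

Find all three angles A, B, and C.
By the law of cosines:
cos(A) = (b² + c² - a²)/(2bc) = 0.923194  →  A = 22.6°
cos(B) = (a² + c² - b²)/(2ac) = -0.809003  →  B = 144°
cos(C) = (a² + b² - c²)/(2ab) = 0.972780  →  C = 13.4°
Check: A + B + C = 180.0° ✓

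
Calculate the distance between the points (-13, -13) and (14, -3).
Using the distance formula: d = sqrt((x₂-x₁)² + (y₂-y₁)²)
dx = 14 - (-13) = 27
dy = (-3) - (-13) = 10
d = sqrt(27² + 10²) = sqrt(729 + 100) = sqrt(829) = 28.79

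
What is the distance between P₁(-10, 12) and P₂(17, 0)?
Using the distance formula: d = sqrt((x₂-x₁)² + (y₂-y₁)²)
dx = 17 - (-10) = 27
dy = 0 - 12 = -12
d = sqrt(27² + (-12)²) = sqrt(729 + 144) = sqrt(873) = 29.55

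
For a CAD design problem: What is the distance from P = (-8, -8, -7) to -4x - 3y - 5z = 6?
d = |(-4)(-8) + (-3)(-8) + (-5)(-7) - (6)| / √((-4)² + (-3)² + (-5)²) = 85/√50 = 12.02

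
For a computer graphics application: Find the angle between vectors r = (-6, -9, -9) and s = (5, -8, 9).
r·s = -39, |r|² = 198, |s|² = 170
cos θ = -39/√33660 ≈ -0.2126
θ ≈ 102.3°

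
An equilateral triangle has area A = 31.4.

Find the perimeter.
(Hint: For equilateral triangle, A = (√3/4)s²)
A = (√3/4)s²  →  s² = 4A/√3 = 4·31.4/√3 = 72.5152
s = 8.51559
Perimeter = 3s = 25.55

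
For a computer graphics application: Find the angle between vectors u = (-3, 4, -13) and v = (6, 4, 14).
u·v = -184, |u|² = 194, |v|² = 248
cos θ = -184/√48112 ≈ -0.8389
θ ≈ 147.0°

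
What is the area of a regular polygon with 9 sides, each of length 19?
For a regular 9-gon with side length s = 19:
Apothem a = s / (2*tan(pi/9)) = 19 / (2*tan(pi/9)) ≈ 26.101
Perimeter P = 9 * 19 = 171
Area = (1/2) * P * a = (1/2) * 171 * 26.101 = 2231.64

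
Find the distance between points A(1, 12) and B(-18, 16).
Using the distance formula: d = sqrt((x₂-x₁)² + (y₂-y₁)²)
dx = (-18) - 1 = -19
dy = 16 - 12 = 4
d = sqrt((-19)² + 4²) = sqrt(361 + 16) = sqrt(377) = 19.42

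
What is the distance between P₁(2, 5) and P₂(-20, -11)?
Using the distance formula: d = sqrt((x₂-x₁)² + (y₂-y₁)²)
dx = (-20) - 2 = -22
dy = (-11) - 5 = -16
d = sqrt((-22)² + (-16)²) = sqrt(484 + 256) = sqrt(740) = 27.20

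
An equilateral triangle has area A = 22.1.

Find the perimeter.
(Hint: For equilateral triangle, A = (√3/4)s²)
A = (√3/4)s²  →  s² = 4A/√3 = 4·22.1/√3 = 51.0378
s = 7.14407
Perimeter = 3s = 21.43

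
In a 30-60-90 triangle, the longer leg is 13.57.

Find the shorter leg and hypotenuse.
In a 30-60-90 triangle, sides are in ratio 1 : √3 : 2.
Long leg = short leg·√3  →  short leg = 13.57/√3 = 7.835
Hypotenuse = 2·(short leg) = 2·13.57/√3 = 15.67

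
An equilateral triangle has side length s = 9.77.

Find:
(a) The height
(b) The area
(a) Height h = s·√3/2 = 9.77·√3/2 = 8.461
(b) Area = (√3/4)·s² = (√3/4)·9.77² = (√3/4)·95.4529 = 41.33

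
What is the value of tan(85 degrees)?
tan(85 degrees) = 11.4301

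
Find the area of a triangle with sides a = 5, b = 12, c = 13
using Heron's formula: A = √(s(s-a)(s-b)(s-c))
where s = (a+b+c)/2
s = (5+12+13)/2 = 15
A = √(15·10·3·2) = √900 = 30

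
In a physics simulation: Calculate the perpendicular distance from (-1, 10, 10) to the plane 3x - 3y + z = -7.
d = |3(-1) + (-3)(10) + 1(10) - (-7)| / √(3² + (-3)² + 1²) = 16/√19 = 3.671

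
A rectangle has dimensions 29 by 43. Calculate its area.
Area = length * width
Area = 29 * 43
Area = 1247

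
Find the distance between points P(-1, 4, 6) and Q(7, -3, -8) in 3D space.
d = √[(8)² + (-7)² + (-14)²] = √309 = 17.58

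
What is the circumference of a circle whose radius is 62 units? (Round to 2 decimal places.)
Circumference = 2 * pi * r
Circumference = 2 * pi * 62
Circumference = 389.56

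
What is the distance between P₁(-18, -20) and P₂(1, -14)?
Using the distance formula: d = sqrt((x₂-x₁)² + (y₂-y₁)²)
dx = 1 - (-18) = 19
dy = (-14) - (-20) = 6
d = sqrt(19² + 6²) = sqrt(361 + 36) = sqrt(397) = 19.92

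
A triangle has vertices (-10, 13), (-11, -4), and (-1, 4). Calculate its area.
Using the coordinate formula: Area = (1/2)|x₁(y₂-y₃) + x₂(y₃-y₁) + x₃(y₁-y₂)|
Area = (1/2)|(-10)((-4)-4) + (-11)(4-13) + (-1)(13-(-4))|
Area = (1/2)|(-10)*(-8) + (-11)*(-9) + (-1)*17|
Area = (1/2)|80 + 99 + (-17)|
Area = (1/2)*162 = 81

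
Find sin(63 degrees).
sin(63 degrees) = 0.891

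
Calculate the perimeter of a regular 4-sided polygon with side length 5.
Perimeter = number of sides * side length
Perimeter = 4 * 5
Perimeter = 20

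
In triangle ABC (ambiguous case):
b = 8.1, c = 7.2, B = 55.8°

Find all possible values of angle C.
sin(C)/c = sin(B)/b  →  sin(C) = c·sin(B)/b = 7.2·sin(55.8°)/8.1 = 0.735183
C₁ = arcsin(0.735183) = 47.32°,  C₂ = 180° - C₁ = 132.68°
Check C₂: A = 180° - 55.8° - 132.68° = -8.48° ≤ 0, rejected
C = 47.32° (one solution)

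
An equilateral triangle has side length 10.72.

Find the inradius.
For an equilateral triangle, r = s/(2√3) where s is the side.
r = 10.72/(2√3) = 10.72/3.464102 = 3.095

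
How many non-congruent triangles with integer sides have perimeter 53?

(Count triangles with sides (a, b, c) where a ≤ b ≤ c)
With a ≤ b ≤ c and a + b + c = 53, the triangle inequality a + b > c gives c < 53/2, so c ≤ 26.
Iterate a from 1 to ⌊p/3⌋ = 17; for each a, b ranges from a to ⌊(p−a)/2⌋ with c = p − a − b, keeping only c ≥ b.
Triples: (1, 26, 26), (2, 25, 26), (3, 24, 26), …
Count = 65 triangles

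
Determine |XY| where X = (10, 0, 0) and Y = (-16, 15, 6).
d = √[(-26)² + (15)² + (6)²] = √937 = 30.61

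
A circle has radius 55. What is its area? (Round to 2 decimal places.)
Area = pi * r²
Area = pi * 55²
Area = pi * 3025
Area = 9503.32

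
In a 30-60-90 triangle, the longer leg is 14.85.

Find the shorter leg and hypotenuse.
In a 30-60-90 triangle, sides are in ratio 1 : √3 : 2.
Long leg = short leg·√3  →  short leg = 14.85/√3 = 8.574
Hypotenuse = 2·(short leg) = 2·14.85/√3 = 17.15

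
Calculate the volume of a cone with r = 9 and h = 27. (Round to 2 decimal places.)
Volume = (1/3) * pi * r² * h
Volume = (1/3) * pi * 9² * 27
Volume = (1/3) * pi * 81 * 27
Volume = (1/3) * pi * 2187
Volume = 2290.22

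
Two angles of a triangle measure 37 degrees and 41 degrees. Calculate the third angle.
Sum of angles in a triangle = 180 degrees
Third angle = 180 - 37 - 41
Third angle = 102 degrees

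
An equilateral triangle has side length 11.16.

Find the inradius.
For an equilateral triangle, r = s/(2√3) where s is the side.
r = 11.16/(2√3) = 11.16/3.464102 = 3.222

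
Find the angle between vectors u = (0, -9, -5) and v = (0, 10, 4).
u·v = -110, |u|² = 106, |v|² = 116
cos θ = -110/√12296 ≈ -0.992
θ ≈ 172.7°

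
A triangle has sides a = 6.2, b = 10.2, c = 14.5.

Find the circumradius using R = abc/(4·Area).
s = (a+b+c)/2 = 15.45
Area = √(s(s-a)(s-b)(s-c)) = √(15.45·9.25·5.25·0.95) = 26.6979
R = abc/(4·Area) = (6.2·10.2·14.5)/(4·26.6979) = 916.98/106.7916 = 8.587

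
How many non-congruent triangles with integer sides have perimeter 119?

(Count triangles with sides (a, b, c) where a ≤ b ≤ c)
With a ≤ b ≤ c and a + b + c = 119, the triangle inequality a + b > c gives c < 119/2, so c ≤ 59.
Iterate a from 1 to ⌊p/3⌋ = 39; for each a, b ranges from a to ⌊(p−a)/2⌋ with c = p − a − b, keeping only c ≥ b.
Triples: (1, 59, 59), (2, 58, 59), (3, 57, 59), …
Count = 310 triangles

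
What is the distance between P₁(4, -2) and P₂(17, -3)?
Using the distance formula: d = sqrt((x₂-x₁)² + (y₂-y₁)²)
dx = 17 - 4 = 13
dy = (-3) - (-2) = -1
d = sqrt(13² + (-1)²) = sqrt(169 + 1) = sqrt(170) = 13.04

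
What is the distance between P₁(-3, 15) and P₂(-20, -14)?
Using the distance formula: d = sqrt((x₂-x₁)² + (y₂-y₁)²)
dx = (-20) - (-3) = -17
dy = (-14) - 15 = -29
d = sqrt((-17)² + (-29)²) = sqrt(289 + 841) = sqrt(1130) = 33.62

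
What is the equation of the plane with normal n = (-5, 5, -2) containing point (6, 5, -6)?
d = n·P = (-5)(6) + (5)(5) + (-2)(-6) = 7
Plane: -5x + 5y - 2z = 7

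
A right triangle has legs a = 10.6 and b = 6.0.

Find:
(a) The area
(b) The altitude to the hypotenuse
(a) Area = ½ab = ½·10.6·6.0 = 31.8
(b) Hypotenuse c = √(10.6² + 6.0²) = √148.36 = 12.1803
    Area = ½·c·h_c  →  h_c = 2·Area/c = 2·31.8/12.1803 = 5.222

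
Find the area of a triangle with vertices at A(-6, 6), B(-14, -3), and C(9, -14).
Using the coordinate formula: Area = (1/2)|x₁(y₂-y₃) + x₂(y₃-y₁) + x₃(y₁-y₂)|
Area = (1/2)|(-6)((-3)-(-14)) + (-14)((-14)-6) + 9(6-(-3))|
Area = (1/2)|(-6)*11 + (-14)*(-20) + 9*9|
Area = (1/2)|(-66) + 280 + 81|
Area = (1/2)*295 = 147.50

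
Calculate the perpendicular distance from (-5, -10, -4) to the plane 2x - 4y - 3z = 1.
d = |2(-5) + (-4)(-10) + (-3)(-4) - (1)| / √(2² + (-4)² + (-3)²) = 41/√29 = 7.614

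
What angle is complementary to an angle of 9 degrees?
Complementary angles sum to 90 degrees.
Other angle = 90 - 9
Other angle = 81 degrees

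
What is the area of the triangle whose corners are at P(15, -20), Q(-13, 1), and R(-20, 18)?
Using the coordinate formula: Area = (1/2)|x₁(y₂-y₃) + x₂(y₃-y₁) + x₃(y₁-y₂)|
Area = (1/2)|15(1-18) + (-13)(18-(-20)) + (-20)((-20)-1)|
Area = (1/2)|15*(-17) + (-13)*38 + (-20)*(-21)|
Area = (1/2)|(-255) + (-494) + 420|
Area = (1/2)*329 = 164.50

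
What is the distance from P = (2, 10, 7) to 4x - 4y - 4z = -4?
d = |4(2) + (-4)(10) + (-4)(7) - (-4)| / √(4² + (-4)² + (-4)²) = 56/√48 = 8.083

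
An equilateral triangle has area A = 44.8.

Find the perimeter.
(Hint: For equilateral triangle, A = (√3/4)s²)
A = (√3/4)s²  →  s² = 4A/√3 = 4·44.8/√3 = 103.461
s = 10.1716
Perimeter = 3s = 30.51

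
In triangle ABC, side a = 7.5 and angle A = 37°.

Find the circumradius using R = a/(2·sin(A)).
R = a/(2·sin(A)) = 7.5/(2·sin(37°))
R = 7.5/(2·0.601815) = 7.5/1.203630 = 6.231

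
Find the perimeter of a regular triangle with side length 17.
Perimeter = number of sides * side length
Perimeter = 3 * 17
Perimeter = 51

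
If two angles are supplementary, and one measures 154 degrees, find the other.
Supplementary angles sum to 180 degrees.
Other angle = 180 - 154
Other angle = 26 degrees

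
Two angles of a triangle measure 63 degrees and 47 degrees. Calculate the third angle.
Sum of angles in a triangle = 180 degrees
Third angle = 180 - 63 - 47
Third angle = 70 degrees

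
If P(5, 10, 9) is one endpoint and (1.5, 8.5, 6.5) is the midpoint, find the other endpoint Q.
Q = (2×1.5 - 5, 2×8.5 - 10, 2×6.5 - 9) = (-2, 7, 4)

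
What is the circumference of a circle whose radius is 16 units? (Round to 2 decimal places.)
Circumference = 2 * pi * r
Circumference = 2 * pi * 16
Circumference = 100.53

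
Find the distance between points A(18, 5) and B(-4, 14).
Using the distance formula: d = sqrt((x₂-x₁)² + (y₂-y₁)²)
dx = (-4) - 18 = -22
dy = 14 - 5 = 9
d = sqrt((-22)² + 9²) = sqrt(484 + 81) = sqrt(565) = 23.77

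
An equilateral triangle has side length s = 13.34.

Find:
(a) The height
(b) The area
(a) Height h = s·√3/2 = 13.34·√3/2 = 11.55
(b) Area = (√3/4)·s² = (√3/4)·13.34² = (√3/4)·177.956 = 77.06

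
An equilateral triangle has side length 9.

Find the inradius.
For an equilateral triangle, r = s/(2√3) where s is the side.
r = 9/(2√3) = 9/3.464102 = 2.598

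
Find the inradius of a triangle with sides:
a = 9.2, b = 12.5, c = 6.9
s = (a+b+c)/2 = (9.2+12.5+6.9)/2 = 14.3
Area = √(s(s-a)(s-b)(s-c)) = √(14.3·5.1·1.8·7.4) = 31.1677
r = Area/s = 31.1677/14.3 = 2.18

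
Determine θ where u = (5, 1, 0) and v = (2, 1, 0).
u·v = 11, |u|² = 26, |v|² = 5
cos θ = 11/√130 ≈ 0.9648
θ ≈ 15.26°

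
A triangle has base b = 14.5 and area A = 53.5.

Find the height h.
A = ½bh  →  h = 2A/b
h = 2·53.5/14.5 = 7.379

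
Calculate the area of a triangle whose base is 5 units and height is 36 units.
Area = (1/2) * base * height
Area = (1/2) * 5 * 36
Area = 90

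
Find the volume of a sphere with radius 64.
Volume = (4/3) * pi * r³
Volume = (4/3) * pi * 64³
Volume = (4/3) * pi * 262144
Volume = 1098066.22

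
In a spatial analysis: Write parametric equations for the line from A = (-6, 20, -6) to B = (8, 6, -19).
Direction vector d = B - A = (14, -14, -13)
x = -6 + 14t, y = 20 - 14t, z = -6 - 13t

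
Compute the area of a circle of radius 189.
Area = pi * r²
Area = pi * 189²
Area = pi * 35721
Area = 112220.83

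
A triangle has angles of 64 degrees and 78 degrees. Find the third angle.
Sum of angles in a triangle = 180 degrees
Third angle = 180 - 64 - 78
Third angle = 38 degrees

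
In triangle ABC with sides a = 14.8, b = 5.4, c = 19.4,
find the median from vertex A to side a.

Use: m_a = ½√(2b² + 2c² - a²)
m_a = ½√(2·5.4² + 2·19.4² - 14.8²)
m_a = ½√(58.32 + 752.72 - 219.04) = ½√592 = 12.17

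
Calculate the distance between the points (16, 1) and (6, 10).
Using the distance formula: d = sqrt((x₂-x₁)² + (y₂-y₁)²)
dx = 6 - 16 = -10
dy = 10 - 1 = 9
d = sqrt((-10)² + 9²) = sqrt(100 + 81) = sqrt(181) = 13.45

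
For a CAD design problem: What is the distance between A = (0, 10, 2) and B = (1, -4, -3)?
d = √[(1)² + (-14)² + (-5)²] = √222 = 14.9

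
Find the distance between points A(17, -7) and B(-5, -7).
Using the distance formula: d = sqrt((x₂-x₁)² + (y₂-y₁)²)
dx = (-5) - 17 = -22
dy = (-7) - (-7) = 0
d = sqrt((-22)² + 0²) = sqrt(484 + 0) = sqrt(484) = 22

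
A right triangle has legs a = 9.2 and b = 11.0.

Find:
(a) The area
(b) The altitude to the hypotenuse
(a) Area = ½ab = ½·9.2·11.0 = 50.6
(b) Hypotenuse c = √(9.2² + 11.0²) = √205.64 = 14.3402
    Area = ½·c·h_c  →  h_c = 2·Area/c = 2·50.6/14.3402 = 7.057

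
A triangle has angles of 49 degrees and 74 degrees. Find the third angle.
Sum of angles in a triangle = 180 degrees
Third angle = 180 - 49 - 74
Third angle = 57 degrees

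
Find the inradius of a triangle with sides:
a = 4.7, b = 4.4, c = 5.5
s = (a+b+c)/2 = (4.7+4.4+5.5)/2 = 7.3
Area = √(s(s-a)(s-b)(s-c)) = √(7.3·2.6·2.9·1.8) = 9.95367
r = Area/s = 9.95367/7.3 = 1.364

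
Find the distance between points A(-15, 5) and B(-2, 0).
Using the distance formula: d = sqrt((x₂-x₁)² + (y₂-y₁)²)
dx = (-2) - (-15) = 13
dy = 0 - 5 = -5
d = sqrt(13² + (-5)²) = sqrt(169 + 25) = sqrt(194) = 13.93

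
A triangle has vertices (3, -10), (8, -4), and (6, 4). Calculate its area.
Using the coordinate formula: Area = (1/2)|x₁(y₂-y₃) + x₂(y₃-y₁) + x₃(y₁-y₂)|
Area = (1/2)|3((-4)-4) + 8(4-(-10)) + 6((-10)-(-4))|
Area = (1/2)|3*(-8) + 8*14 + 6*(-6)|
Area = (1/2)|(-24) + 112 + (-36)|
Area = (1/2)*52 = 26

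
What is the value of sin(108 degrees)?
sin(108 degrees) = 0.9511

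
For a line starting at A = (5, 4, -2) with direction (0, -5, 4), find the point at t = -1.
P(-1) = (5 + 0(-1), 4 + (-5)(-1), -2 + 4(-1)) = (5, 9, -6)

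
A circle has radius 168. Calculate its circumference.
Circumference = 2 * pi * r
Circumference = 2 * pi * 168
Circumference = 1055.58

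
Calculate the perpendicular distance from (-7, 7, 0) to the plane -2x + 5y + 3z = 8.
d = |(-2)(-7) + 5(7) + 3(0) - (8)| / √((-2)² + 5² + 3²) = 41/√38 = 6.651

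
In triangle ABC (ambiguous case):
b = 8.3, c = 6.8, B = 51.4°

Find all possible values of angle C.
sin(C)/c = sin(B)/b  →  sin(C) = c·sin(B)/b = 6.8·sin(51.4°)/8.3 = 0.640282
C₁ = arcsin(0.640282) = 39.81°,  C₂ = 180° - C₁ = 140.19°
Check C₂: A = 180° - 51.4° - 140.19° = -11.59° ≤ 0, rejected
C = 39.81° (one solution)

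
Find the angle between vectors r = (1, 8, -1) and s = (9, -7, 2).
r·s = -49, |r|² = 66, |s|² = 134
cos θ = -49/√8844 ≈ -0.521
θ ≈ 121.4°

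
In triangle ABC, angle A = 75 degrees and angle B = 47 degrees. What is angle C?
Sum of angles in a triangle = 180 degrees
Third angle = 180 - 75 - 47
Third angle = 58 degrees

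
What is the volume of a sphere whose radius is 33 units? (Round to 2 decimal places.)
Volume = (4/3) * pi * r³
Volume = (4/3) * pi * 33³
Volume = (4/3) * pi * 35937
Volume = 150532.55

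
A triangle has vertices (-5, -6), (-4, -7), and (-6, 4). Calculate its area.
Using the coordinate formula: Area = (1/2)|x₁(y₂-y₃) + x₂(y₃-y₁) + x₃(y₁-y₂)|
Area = (1/2)|(-5)((-7)-4) + (-4)(4-(-6)) + (-6)((-6)-(-7))|
Area = (1/2)|(-5)*(-11) + (-4)*10 + (-6)*1|
Area = (1/2)|55 + (-40) + (-6)|
Area = (1/2)*9 = 4.50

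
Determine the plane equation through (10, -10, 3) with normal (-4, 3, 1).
d = n·P = (-4)(10) + (3)(-10) + (1)(3) = -67
Plane: -4x + 3y + z = -67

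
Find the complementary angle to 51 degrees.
Complementary angles sum to 90 degrees.
Other angle = 90 - 51
Other angle = 39 degrees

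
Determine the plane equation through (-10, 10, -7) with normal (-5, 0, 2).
d = n·P = (-5)(-10) + (0)(10) + (2)(-7) = 36
Plane: -5x + 2z = 36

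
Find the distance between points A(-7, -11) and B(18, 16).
Using the distance formula: d = sqrt((x₂-x₁)² + (y₂-y₁)²)
dx = 18 - (-7) = 25
dy = 16 - (-11) = 27
d = sqrt(25² + 27²) = sqrt(625 + 729) = sqrt(1354) = 36.80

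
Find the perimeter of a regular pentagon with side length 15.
Perimeter = number of sides * side length
Perimeter = 5 * 15
Perimeter = 75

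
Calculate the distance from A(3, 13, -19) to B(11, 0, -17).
d = √[(8)² + (-13)² + (2)²] = √237 = 15.39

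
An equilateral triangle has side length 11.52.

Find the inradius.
For an equilateral triangle, r = s/(2√3) where s is the side.
r = 11.52/(2√3) = 11.52/3.464102 = 3.326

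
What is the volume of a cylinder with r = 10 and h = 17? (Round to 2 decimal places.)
Volume = pi * r² * h
Volume = pi * 10² * 17
Volume = pi * 100 * 17
Volume = pi * 1700
Volume = 5340.71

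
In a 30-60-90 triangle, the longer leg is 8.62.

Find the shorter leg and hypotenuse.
In a 30-60-90 triangle, sides are in ratio 1 : √3 : 2.
Long leg = short leg·√3  →  short leg = 8.62/√3 = 4.977
Hypotenuse = 2·(short leg) = 2·8.62/√3 = 9.954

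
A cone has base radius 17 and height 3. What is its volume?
Volume = (1/3) * pi * r² * h
Volume = (1/3) * pi * 17² * 3
Volume = (1/3) * pi * 289 * 3
Volume = (1/3) * pi * 867
Volume = 907.92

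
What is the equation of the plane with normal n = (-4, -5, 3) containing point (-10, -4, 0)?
d = n·P = (-4)(-10) + (-5)(-4) + (3)(0) = 60
Plane: -4x - 5y + 3z = 60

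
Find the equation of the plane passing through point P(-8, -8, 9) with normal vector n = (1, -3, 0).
d = n·P = (1)(-8) + (-3)(-8) + (0)(9) = 16
Plane: x - 3y = 16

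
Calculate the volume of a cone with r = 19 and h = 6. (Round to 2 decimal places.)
Volume = (1/3) * pi * r² * h
Volume = (1/3) * pi * 19² * 6
Volume = (1/3) * pi * 361 * 6
Volume = (1/3) * pi * 2166
Volume = 2268.23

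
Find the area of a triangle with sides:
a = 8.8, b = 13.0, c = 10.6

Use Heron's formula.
s = (a+b+c)/2 = (8.8+13.0+10.6)/2 = 16.2
A = √(s(s-a)(s-b)(s-c)) = √(16.2·7.4·3.2·5.6)
A = √2148.25 = 46.35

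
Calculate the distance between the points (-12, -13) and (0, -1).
Using the distance formula: d = sqrt((x₂-x₁)² + (y₂-y₁)²)
dx = 0 - (-12) = 12
dy = (-1) - (-13) = 12
d = sqrt(12² + 12²) = sqrt(144 + 144) = sqrt(288) = 16.97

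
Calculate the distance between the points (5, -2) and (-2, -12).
Using the distance formula: d = sqrt((x₂-x₁)² + (y₂-y₁)²)
dx = (-2) - 5 = -7
dy = (-12) - (-2) = -10
d = sqrt((-7)² + (-10)²) = sqrt(49 + 100) = sqrt(149) = 12.21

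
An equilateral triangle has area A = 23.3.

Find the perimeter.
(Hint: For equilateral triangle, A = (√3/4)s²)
A = (√3/4)s²  →  s² = 4A/√3 = 4·23.3/√3 = 53.809
s = 7.33546
Perimeter = 3s = 22.01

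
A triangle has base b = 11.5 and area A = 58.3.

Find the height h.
A = ½bh  →  h = 2A/b
h = 2·58.3/11.5 = 10.14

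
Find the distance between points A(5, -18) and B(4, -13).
Using the distance formula: d = sqrt((x₂-x₁)² + (y₂-y₁)²)
dx = 4 - 5 = -1
dy = (-13) - (-18) = 5
d = sqrt((-1)² + 5²) = sqrt(1 + 25) = sqrt(26) = 5.10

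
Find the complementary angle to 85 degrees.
Complementary angles sum to 90 degrees.
Other angle = 90 - 85
Other angle = 5 degrees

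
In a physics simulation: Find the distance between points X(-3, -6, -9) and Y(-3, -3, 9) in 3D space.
d = √[(0)² + (3)² + (18)²] = √333 = 18.25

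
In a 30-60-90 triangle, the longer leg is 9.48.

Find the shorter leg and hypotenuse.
In a 30-60-90 triangle, sides are in ratio 1 : √3 : 2.
Long leg = short leg·√3  →  short leg = 9.48/√3 = 5.473
Hypotenuse = 2·(short leg) = 2·9.48/√3 = 10.95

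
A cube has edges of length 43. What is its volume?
Volume = s³
Volume = 43³
Volume = 79507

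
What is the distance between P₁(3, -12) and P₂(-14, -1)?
Using the distance formula: d = sqrt((x₂-x₁)² + (y₂-y₁)²)
dx = (-14) - 3 = -17
dy = (-1) - (-12) = 11
d = sqrt((-17)² + 11²) = sqrt(289 + 121) = sqrt(410) = 20.25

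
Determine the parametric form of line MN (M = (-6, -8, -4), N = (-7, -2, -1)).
Direction vector d = N - M = (-1, 6, 3)
x = -6 - t, y = -8 + 6t, z = -4 + 3t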